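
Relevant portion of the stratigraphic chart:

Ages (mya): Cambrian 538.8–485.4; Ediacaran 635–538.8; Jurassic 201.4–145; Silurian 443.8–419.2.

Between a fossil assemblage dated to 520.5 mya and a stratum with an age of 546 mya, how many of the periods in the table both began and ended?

The older date is 546 Ma and the younger is 520.5 Ma.
No period both begins after 546 Ma and ends before 520.5 Ma, so the count is 0.

0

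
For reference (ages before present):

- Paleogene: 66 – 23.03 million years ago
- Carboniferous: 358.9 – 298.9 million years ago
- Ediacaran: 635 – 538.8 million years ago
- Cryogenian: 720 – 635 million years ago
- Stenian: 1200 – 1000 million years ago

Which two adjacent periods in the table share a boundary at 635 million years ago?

The Cryogenian ends at 635 million years ago and the Ediacaran begins at 635 million years ago, so they share that boundary.

Cryogenian and Ediacaran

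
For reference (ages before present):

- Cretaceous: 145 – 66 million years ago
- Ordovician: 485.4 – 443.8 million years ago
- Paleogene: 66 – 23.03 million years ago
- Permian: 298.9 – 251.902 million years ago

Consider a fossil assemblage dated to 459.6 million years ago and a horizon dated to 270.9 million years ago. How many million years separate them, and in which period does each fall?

188.7 million years apart; the first in the Ordovician, the second in the Permian

Elapsed time: 459.6 − 270.9 = 188.7 Myr.
459.6 Ma lies within 485.4–443.8 Ma: Ordovician.
270.9 Ma lies within 298.9–251.902 Ma: Permian.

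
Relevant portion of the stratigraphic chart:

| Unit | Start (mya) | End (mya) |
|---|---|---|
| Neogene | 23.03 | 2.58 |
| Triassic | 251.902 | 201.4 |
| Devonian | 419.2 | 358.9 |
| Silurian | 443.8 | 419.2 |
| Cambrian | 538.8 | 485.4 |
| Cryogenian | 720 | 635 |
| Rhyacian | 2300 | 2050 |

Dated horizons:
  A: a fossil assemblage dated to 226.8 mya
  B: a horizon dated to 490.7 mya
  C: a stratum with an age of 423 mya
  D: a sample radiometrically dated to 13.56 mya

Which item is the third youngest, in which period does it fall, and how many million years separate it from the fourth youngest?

C, in the Silurian; 67.7 million years to B

Smaller Ma means younger, so youngest first: D 13.56 < A 226.8 < C 423 < B 490.7.
Counting 3 along gives C (423 Ma); the excerpt puts that inside the Silurian, 443.8–419.2 Ma.
Next in line is B (490.7 Ma), and 490.7 − 423 = 67.7 Myr.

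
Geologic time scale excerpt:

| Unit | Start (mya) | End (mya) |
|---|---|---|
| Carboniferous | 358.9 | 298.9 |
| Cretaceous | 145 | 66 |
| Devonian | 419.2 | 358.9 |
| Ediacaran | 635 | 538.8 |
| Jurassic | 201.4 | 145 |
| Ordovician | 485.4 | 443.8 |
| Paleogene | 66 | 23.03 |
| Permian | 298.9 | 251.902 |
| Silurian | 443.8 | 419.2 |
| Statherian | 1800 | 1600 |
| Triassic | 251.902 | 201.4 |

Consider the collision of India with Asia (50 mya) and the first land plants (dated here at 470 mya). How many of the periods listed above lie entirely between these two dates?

470 Ma sits inside the Ordovician (485.4–443.8) and 50 Ma inside the Paleogene (66–23.03); neither of those is wholly between the two dates.
The listed periods lying completely between them are Silurian, Devonian, Carboniferous, Permian, Triassic, Jurassic, Cretaceous — 7 in all.

7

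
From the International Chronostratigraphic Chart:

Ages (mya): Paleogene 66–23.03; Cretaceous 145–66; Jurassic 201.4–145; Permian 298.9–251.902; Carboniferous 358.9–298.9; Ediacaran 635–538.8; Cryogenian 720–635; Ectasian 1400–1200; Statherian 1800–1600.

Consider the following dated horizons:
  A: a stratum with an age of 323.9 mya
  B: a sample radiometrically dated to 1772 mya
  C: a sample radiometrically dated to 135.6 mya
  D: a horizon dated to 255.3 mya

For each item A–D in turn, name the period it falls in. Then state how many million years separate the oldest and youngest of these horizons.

A — Carboniferous; B — Statherian; C — Cretaceous; D — Permian; span 1636.4 million years

Match each age against the start–end ranges in the excerpt: A = 323.9 Ma → Carboniferous (358.9–298.9); B = 1772 Ma → Statherian (1800–1600); C = 135.6 Ma → Cretaceous (145–66); D = 255.3 Ma → Permian (298.9–251.902).
The largest age is 1772 Ma and the smallest is 135.6 Ma; their difference is 1636.4 Myr.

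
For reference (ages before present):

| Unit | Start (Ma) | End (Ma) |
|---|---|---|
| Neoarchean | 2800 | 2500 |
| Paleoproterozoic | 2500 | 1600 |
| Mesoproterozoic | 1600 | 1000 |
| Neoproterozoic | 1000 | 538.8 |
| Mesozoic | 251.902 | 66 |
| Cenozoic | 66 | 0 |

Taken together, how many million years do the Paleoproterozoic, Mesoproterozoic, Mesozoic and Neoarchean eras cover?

Each duration: Paleoproterozoic = 900; Mesoproterozoic = 600; Mesozoic = 185.902; Neoarchean = 300.
Sum: 900 + 600 + 185.902 + 300 = 1985.902 Myr.

1985.902 million years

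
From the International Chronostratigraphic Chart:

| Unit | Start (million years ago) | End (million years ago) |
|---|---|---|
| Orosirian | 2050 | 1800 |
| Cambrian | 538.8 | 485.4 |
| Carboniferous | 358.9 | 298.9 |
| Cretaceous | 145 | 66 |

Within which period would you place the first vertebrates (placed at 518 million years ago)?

Cambrian

518 Ma lies between 538.8 and 485.4 Ma, so it falls in the Cambrian.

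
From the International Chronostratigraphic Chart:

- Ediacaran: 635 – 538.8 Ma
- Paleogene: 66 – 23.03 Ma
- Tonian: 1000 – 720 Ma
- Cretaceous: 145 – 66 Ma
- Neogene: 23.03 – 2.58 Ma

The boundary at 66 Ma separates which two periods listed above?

The Cretaceous ends at 66 Ma and the Paleogene begins at 66 Ma, so they share that boundary.

Cretaceous and Paleogene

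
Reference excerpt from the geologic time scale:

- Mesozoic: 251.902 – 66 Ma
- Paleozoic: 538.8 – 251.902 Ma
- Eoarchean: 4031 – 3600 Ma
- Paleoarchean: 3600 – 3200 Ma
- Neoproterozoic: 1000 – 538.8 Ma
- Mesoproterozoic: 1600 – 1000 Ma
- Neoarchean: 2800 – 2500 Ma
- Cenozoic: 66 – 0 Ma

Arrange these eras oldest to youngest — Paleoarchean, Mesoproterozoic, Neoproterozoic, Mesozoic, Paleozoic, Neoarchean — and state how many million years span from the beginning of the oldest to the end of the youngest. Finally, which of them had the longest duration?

Start ages (Ma): Paleoarchean 3600, Neoarchean 2800, Mesoproterozoic 1600, Neoproterozoic 1000, Paleozoic 538.8, Mesozoic 251.902.
Ordered oldest to youngest: Paleoarchean, Neoarchean, Mesoproterozoic, Neoproterozoic, Paleozoic, Mesozoic.
Span = 3600 − 66 = 3534 Myr.
Durations: Paleozoic 286.898, Mesoproterozoic 600, Neoproterozoic 461.2, Mesozoic 185.902, Paleoarchean 400, Neoarchean 300 → longest is Mesoproterozoic (600 Myr).

Paleoarchean, Neoarchean, Mesoproterozoic, Neoproterozoic, Paleozoic, Mesozoic; total span 3534 Myr; longest is Mesoproterozoic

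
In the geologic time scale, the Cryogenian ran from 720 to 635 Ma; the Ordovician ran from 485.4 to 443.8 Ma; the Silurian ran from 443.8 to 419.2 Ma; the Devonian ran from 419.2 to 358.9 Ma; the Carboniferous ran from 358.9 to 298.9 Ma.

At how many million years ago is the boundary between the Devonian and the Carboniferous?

The Devonian ends and the Carboniferous begins at 358.9 Ma.

358.9 Ma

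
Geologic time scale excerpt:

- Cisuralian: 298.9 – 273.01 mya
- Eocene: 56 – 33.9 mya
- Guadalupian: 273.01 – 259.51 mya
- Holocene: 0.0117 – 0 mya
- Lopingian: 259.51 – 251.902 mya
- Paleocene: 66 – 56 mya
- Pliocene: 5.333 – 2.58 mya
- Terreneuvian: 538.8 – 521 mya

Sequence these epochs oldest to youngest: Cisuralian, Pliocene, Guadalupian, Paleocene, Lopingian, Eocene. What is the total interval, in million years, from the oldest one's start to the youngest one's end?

Cisuralian → Guadalupian → Lopingian → Paleocene → Eocene → Pliocene; total span 296.32 Myr

From the excerpt: Cisuralian 298.9–273.01; Pliocene 5.333–2.58; Guadalupian 273.01–259.51; Paleocene 66–56; Lopingian 259.51–251.902; Eocene 56–33.9 (Ma).
Larger Ma is earlier, so the oldest is Cisuralian and the youngest is Pliocene; oldest to youngest: Cisuralian, Guadalupian, Lopingian, Paleocene, Eocene, Pliocene.
Oldest start 298.9 minus youngest end 2.58 gives 296.32 Myr overall.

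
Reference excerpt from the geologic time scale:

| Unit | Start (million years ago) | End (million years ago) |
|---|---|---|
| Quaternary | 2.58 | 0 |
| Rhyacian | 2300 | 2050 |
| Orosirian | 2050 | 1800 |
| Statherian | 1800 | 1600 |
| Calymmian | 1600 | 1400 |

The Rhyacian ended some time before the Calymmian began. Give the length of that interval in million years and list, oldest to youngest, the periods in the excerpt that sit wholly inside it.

450 million years; Orosirian, Statherian

End of Rhyacian = 2050 Ma; start of Calymmian = 1600 Ma.
Gap = 2050 − 1600 = 450 Myr.
Periods wholly inside 2050–1600 Ma: Orosirian (2050–1800), Statherian (1800–1600).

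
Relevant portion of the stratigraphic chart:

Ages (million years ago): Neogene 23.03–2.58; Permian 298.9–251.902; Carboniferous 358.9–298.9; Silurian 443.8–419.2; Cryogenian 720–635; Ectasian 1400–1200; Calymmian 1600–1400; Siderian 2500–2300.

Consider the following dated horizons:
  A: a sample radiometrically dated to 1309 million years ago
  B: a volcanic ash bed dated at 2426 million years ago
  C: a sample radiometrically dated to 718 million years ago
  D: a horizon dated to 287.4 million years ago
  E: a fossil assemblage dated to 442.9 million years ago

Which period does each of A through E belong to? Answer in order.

Match each age against the start–end ranges in the excerpt: A = 1309 Ma → Ectasian (1400–1200); B = 2426 Ma → Siderian (2500–2300); C = 718 Ma → Cryogenian (720–635); D = 287.4 Ma → Permian (298.9–251.902); E = 442.9 Ma → Silurian (443.8–419.2).

A — Ectasian; B — Siderian; C — Cryogenian; D — Permian; E — Silurian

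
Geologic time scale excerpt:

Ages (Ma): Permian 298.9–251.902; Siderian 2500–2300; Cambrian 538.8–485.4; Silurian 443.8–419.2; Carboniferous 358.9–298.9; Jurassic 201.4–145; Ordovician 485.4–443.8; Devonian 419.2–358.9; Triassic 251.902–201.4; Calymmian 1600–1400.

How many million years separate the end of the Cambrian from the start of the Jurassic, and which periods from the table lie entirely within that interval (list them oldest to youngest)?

284 million years; Ordovician, Silurian, Devonian, Carboniferous, Permian, Triassic

The Cambrian closes at 485.4 Ma and the Jurassic opens at 201.4 Ma, so the interval is 485.4 − 201.4 = 284 Myr.
A period fits inside if it starts at or after 485.4 Ma and ends at or before 201.4 Ma; oldest first that gives Ordovician, Silurian, Devonian, Carboniferous, Permian, Triassic.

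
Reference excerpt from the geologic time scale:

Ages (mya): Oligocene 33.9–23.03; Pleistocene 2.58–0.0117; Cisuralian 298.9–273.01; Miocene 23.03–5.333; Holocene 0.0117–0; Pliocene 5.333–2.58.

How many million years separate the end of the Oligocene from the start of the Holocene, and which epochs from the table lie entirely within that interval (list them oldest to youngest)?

23.0183 million years; Miocene, Pliocene, Pleistocene

End of Oligocene = 23.03 Ma; start of Holocene = 0.0117 Ma.
Gap = 23.03 − 0.0117 = 23.0183 Myr.
Epochs wholly inside 23.03–0.0117 Ma: Miocene (23.03–5.333), Pliocene (5.333–2.58), Pleistocene (2.58–0.0117).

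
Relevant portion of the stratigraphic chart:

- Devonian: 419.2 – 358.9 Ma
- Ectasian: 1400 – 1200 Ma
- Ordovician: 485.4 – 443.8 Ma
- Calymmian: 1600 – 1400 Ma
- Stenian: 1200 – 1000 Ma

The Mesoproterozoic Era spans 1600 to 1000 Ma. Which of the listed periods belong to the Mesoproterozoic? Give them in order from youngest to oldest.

Periods with both bounds inside 1600–1000 Ma: Stenian (1200–1000), Ectasian (1400–1200), Calymmian (1600–1400).

Stenian, Ectasian, Calymmian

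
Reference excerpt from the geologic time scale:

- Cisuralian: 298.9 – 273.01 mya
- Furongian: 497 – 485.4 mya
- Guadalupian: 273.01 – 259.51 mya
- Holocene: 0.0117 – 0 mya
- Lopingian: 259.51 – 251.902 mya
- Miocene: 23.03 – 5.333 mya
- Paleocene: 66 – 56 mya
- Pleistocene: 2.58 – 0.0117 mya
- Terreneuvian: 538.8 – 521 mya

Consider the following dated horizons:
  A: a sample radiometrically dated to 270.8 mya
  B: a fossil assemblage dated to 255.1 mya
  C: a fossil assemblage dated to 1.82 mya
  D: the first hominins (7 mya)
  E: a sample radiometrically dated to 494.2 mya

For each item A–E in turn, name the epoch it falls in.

Match each age against the start–end ranges in the excerpt: A = 270.8 Ma → Guadalupian (273.01–259.51); B = 255.1 Ma → Lopingian (259.51–251.902); C = 1.82 Ma → Pleistocene (2.58–0.0117); D = 7 Ma → Miocene (23.03–5.333); E = 494.2 Ma → Furongian (497–485.4).

A — Guadalupian; B — Lopingian; C — Pleistocene; D — Miocene; E — Furongian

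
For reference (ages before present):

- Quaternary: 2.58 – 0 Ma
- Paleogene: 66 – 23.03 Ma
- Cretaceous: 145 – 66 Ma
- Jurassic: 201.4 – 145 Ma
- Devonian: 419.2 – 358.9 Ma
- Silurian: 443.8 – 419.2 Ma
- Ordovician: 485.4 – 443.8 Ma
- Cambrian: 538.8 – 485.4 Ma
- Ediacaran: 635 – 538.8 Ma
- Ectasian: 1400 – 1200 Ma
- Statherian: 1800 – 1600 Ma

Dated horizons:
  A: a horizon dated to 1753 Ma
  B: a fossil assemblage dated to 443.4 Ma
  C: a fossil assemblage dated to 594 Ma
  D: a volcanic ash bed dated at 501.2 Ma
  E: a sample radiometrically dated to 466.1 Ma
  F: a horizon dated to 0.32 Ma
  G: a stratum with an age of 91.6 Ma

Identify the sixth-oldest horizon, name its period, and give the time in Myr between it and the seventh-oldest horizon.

G, in the Cretaceous; 91.28 million years to F

Sorted oldest-first by Ma: A (1753), C (594), D (501.2), E (466.1), B (443.4), G (91.6), F (0.32).
The sixth oldest is G at 91.6 Ma, which lies in 145–66 Ma: the Cretaceous.
The seventh oldest is F at 0.32 Ma; separation = |91.6 − 0.32| = 91.28 Myr.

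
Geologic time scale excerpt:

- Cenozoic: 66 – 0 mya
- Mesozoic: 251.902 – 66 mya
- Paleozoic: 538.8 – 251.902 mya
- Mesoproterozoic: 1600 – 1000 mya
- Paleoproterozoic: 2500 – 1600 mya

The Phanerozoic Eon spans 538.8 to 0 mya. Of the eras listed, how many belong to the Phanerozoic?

3

Eras inside 538.8–0 Ma: Paleozoic, Mesozoic, Cenozoic — 3 in total.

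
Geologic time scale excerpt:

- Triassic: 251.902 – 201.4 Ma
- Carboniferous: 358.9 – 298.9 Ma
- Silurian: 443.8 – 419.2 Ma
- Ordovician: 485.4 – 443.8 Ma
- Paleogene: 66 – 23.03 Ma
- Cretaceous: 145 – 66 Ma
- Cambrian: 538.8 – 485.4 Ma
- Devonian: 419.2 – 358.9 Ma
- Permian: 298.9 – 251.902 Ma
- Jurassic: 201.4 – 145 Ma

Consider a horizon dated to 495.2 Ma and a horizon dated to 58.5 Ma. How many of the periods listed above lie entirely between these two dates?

495.2 Ma sits inside the Cambrian (538.8–485.4) and 58.5 Ma inside the Paleogene (66–23.03); neither of those is wholly between the two dates.
The listed periods lying completely between them are Ordovician, Silurian, Devonian, Carboniferous, Permian, Triassic, Jurassic, Cretaceous — 8 in all.

8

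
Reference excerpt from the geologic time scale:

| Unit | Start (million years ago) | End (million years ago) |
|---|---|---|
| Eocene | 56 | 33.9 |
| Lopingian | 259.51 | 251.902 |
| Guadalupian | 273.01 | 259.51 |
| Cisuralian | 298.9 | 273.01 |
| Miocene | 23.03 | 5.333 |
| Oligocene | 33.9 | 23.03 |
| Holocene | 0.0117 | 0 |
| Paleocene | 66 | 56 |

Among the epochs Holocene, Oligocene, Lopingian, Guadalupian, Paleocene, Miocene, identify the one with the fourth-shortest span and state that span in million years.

Oligocene, 10.87 million years

Durations: Holocene 0.0117; Oligocene 10.87; Lopingian 7.608; Guadalupian 13.5; Paleocene 10; Miocene 17.697 Myr.
Sorted shortest-first: Holocene (0.0117), Lopingian (7.608), Paleocene (10), Oligocene (10.87), Guadalupian (13.5), Miocene (17.697).
The fourth shortest is Oligocene at 10.87 Myr.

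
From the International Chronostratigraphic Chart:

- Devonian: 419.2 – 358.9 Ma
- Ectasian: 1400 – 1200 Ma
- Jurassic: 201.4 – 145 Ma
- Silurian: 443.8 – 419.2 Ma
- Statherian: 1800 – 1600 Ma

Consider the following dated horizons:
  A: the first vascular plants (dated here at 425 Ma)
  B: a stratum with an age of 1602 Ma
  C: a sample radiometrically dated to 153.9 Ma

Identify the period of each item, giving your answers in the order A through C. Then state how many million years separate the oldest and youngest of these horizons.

A: 425 Ma lies in 443.8–419.2 Ma, so Silurian.
B: 1602 Ma lies in 1800–1600 Ma, so Statherian.
C: 153.9 Ma lies in 201.4–145 Ma, so Jurassic.
Oldest = 1602 Ma, youngest = 153.9 Ma → span 1448.1 Myr.

A — Silurian; B — Statherian; C — Jurassic; span 1448.1 million years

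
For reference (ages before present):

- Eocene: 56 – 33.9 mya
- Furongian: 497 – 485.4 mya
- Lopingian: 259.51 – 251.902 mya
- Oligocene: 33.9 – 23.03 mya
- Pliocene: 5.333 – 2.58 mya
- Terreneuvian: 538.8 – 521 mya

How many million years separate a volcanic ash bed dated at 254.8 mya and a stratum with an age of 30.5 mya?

224.3 million years

254.8 − 30.5 = 224.3 million years.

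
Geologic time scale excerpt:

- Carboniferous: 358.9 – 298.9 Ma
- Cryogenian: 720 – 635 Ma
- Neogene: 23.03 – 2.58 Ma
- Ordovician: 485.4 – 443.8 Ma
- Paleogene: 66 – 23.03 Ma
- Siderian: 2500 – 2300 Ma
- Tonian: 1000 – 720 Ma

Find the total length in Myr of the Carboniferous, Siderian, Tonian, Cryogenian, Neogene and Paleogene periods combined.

688.42 million years

Duration is start − end for each: (358.9 − 298.9) + (2500 − 2300) + (1000 − 720) + (720 − 635) + (23.03 − 2.58) + (66 − 23.03).
That is 60 + 200 + 280 + 85 + 20.45 + 42.97, which totals 688.42 million years.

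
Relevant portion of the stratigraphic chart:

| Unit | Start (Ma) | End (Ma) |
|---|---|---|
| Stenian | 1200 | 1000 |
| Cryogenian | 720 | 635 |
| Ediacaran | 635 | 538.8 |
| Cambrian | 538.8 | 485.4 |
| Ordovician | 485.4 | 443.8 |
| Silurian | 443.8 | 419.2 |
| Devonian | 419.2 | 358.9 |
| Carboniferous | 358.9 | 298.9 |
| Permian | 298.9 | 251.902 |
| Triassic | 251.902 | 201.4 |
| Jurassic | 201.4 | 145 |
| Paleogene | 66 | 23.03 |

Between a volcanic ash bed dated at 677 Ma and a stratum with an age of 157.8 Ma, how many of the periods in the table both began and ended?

8

677 Ma sits inside the Cryogenian (720–635) and 157.8 Ma inside the Jurassic (201.4–145); neither of those is wholly between the two dates.
The listed periods lying completely between them are Ediacaran, Cambrian, Ordovician, Silurian, Devonian, Carboniferous, Permian, Triassic — 8 in all.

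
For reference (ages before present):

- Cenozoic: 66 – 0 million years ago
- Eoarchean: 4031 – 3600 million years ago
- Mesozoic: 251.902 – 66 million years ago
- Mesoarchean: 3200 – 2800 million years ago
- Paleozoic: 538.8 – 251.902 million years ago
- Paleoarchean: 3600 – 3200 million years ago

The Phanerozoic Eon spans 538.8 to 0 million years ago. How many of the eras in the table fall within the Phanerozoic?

Eras inside 538.8–0 Ma: Paleozoic, Mesozoic, Cenozoic — 3 in total.

3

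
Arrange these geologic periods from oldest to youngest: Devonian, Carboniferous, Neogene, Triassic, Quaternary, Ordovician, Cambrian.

Group by era (each group listed oldest first) — Paleozoic: Cambrian, Ordovician, Devonian, Carboniferous; Mesozoic: Triassic; Cenozoic: Neogene, Quaternary. The eras run Paleozoic → Mesozoic → Cenozoic. Concatenating the groups in that era order gives oldest to youngest directly.

Cambrian → Ordovician → Devonian → Carboniferous → Triassic → Neogene → Quaternary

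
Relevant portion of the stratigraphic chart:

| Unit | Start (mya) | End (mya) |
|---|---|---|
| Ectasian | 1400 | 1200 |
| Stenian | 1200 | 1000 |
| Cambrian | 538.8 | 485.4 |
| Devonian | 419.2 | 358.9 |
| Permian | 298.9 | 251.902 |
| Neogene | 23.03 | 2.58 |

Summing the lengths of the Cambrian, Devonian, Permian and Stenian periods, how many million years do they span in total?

360.698 million years

Duration is start − end for each: (538.8 − 485.4) + (419.2 − 358.9) + (298.9 − 251.902) + (1200 − 1000).
That is 53.4 + 60.3 + 46.998 + 200, which totals 360.698 million years.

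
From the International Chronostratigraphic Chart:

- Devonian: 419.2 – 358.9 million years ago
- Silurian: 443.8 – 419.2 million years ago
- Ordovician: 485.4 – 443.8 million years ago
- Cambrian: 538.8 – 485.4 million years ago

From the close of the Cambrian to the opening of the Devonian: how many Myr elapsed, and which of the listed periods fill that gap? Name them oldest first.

The Cambrian closes at 485.4 Ma and the Devonian opens at 419.2 Ma, so the interval is 485.4 − 419.2 = 66.2 Myr.
A period fits inside if it starts at or after 485.4 Ma and ends at or before 419.2 Ma; oldest first that gives Ordovician, Silurian.

66.2 million years; Ordovician, Silurian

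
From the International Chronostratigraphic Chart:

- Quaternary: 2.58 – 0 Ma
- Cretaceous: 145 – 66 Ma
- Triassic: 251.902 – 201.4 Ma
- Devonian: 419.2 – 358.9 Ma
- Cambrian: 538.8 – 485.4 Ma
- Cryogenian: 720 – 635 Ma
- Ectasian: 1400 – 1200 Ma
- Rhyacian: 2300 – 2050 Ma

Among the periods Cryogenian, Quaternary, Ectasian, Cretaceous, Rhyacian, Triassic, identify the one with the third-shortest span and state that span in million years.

Cretaceous, 79 million years

Durations: Cryogenian 85; Quaternary 2.58; Ectasian 200; Cretaceous 79; Rhyacian 250; Triassic 50.502 Myr.
Sorted shortest-first: Quaternary (2.58), Triassic (50.502), Cretaceous (79), Cryogenian (85), Ectasian (200), Rhyacian (250).
The third shortest is Cretaceous at 79 Myr.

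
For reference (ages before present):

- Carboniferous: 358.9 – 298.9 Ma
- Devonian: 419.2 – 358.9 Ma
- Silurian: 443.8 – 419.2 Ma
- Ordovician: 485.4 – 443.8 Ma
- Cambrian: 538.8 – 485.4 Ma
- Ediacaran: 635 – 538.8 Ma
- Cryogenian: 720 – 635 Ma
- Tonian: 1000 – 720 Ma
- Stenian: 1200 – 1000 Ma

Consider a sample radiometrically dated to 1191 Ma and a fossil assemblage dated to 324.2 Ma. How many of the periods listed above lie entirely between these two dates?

7

1191 Ma sits inside the Stenian (1200–1000) and 324.2 Ma inside the Carboniferous (358.9–298.9); neither of those is wholly between the two dates.
The listed periods lying completely between them are Tonian, Cryogenian, Ediacaran, Cambrian, Ordovician, Silurian, Devonian — 7 in all.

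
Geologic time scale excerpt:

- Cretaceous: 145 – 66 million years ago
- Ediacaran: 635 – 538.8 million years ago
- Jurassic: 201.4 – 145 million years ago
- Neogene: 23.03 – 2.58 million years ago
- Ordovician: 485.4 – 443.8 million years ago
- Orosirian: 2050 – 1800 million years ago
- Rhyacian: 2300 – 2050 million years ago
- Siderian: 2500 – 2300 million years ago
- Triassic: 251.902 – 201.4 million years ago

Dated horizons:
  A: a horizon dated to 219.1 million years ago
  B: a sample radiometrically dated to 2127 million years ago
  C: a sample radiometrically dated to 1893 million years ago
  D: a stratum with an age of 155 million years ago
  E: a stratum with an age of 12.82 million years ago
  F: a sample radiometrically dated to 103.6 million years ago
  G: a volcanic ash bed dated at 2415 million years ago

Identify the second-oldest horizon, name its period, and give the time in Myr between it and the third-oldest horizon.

B, in the Rhyacian; 234 million years to C

Sorted oldest-first by Ma: G (2415), B (2127), C (1893), A (219.1), D (155), F (103.6), E (12.82).
The second oldest is B at 2127 Ma, which lies in 2300–2050 Ma: the Rhyacian.
The third oldest is C at 1893 Ma; separation = |2127 − 1893| = 234 Myr.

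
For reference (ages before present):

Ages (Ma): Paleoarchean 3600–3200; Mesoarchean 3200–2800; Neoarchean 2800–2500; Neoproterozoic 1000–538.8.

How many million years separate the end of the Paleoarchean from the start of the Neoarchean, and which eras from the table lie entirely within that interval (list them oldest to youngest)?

End of Paleoarchean = 3200 Ma; start of Neoarchean = 2800 Ma.
Gap = 3200 − 2800 = 400 Myr.
Eras wholly inside 3200–2800 Ma: Mesoarchean (3200–2800).

400 million years; Mesoarchean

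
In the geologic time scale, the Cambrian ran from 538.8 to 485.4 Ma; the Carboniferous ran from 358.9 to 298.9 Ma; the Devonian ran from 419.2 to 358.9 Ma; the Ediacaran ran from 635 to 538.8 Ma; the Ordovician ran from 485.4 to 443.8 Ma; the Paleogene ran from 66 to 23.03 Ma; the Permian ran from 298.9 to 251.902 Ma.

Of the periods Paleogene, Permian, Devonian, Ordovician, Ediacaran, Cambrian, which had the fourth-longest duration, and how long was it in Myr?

Start − end for each: Paleogene 66 − 23.03 = 42.97; Permian 298.9 − 251.902 = 46.998; Devonian 419.2 − 358.9 = 60.3; Ordovician 485.4 − 443.8 = 41.6; Ediacaran 635 − 538.8 = 96.2; Cambrian 538.8 − 485.4 = 53.4.
Ranking these from longest: Ediacaran > Devonian > Cambrian > Permian > Paleogene > Ordovician.
Position 4 in that ranking is Permian, which lasted 46.998 Myr.

Permian, 46.998 million years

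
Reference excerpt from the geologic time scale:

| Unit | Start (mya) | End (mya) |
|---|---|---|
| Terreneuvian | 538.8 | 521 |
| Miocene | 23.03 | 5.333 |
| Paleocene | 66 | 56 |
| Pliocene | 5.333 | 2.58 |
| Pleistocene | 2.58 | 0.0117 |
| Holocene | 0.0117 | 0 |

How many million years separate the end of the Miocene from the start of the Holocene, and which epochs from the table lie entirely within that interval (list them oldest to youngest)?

5.3213 million years; Pliocene, Pleistocene

End of Miocene = 5.333 Ma; start of Holocene = 0.0117 Ma.
Gap = 5.333 − 0.0117 = 5.3213 Myr.
Epochs wholly inside 5.333–0.0117 Ma: Pliocene (5.333–2.58), Pleistocene (2.58–0.0117).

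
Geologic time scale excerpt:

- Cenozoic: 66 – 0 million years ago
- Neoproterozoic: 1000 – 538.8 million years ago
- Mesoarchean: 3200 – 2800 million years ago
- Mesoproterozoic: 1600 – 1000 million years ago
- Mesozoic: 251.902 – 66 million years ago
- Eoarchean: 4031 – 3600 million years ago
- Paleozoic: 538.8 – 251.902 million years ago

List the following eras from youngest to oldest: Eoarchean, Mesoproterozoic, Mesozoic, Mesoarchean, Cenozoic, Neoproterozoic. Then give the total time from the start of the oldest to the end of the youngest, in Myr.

Cenozoic → Mesozoic → Neoproterozoic → Mesoproterozoic → Mesoarchean → Eoarchean; total span 4031 Myr

Start ages (Ma): Eoarchean 4031, Mesoarchean 3200, Mesoproterozoic 1600, Neoproterozoic 1000, Mesozoic 251.902, Cenozoic 66.
Ordered youngest to oldest: Cenozoic, Mesozoic, Neoproterozoic, Mesoproterozoic, Mesoarchean, Eoarchean.
Span = 4031 − 0 = 4031 Myr.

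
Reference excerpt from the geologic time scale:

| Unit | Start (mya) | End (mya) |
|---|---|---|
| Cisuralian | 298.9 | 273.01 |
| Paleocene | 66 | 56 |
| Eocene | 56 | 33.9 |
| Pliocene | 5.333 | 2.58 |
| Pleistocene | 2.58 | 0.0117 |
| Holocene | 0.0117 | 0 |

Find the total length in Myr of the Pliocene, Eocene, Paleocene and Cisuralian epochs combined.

60.743 million years

Each duration: Pliocene = 2.753; Eocene = 22.1; Paleocene = 10; Cisuralian = 25.89.
Sum: 2.753 + 22.1 + 10 + 25.89 = 60.743 Myr.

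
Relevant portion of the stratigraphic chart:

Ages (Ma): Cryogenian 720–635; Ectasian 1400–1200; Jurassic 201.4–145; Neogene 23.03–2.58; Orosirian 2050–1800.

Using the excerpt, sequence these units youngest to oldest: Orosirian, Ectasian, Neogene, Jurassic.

Neogene, Jurassic, Ectasian, Orosirian

The oldest of these is Orosirian (starts 2050 Ma) and the youngest is Neogene (ends 2.58 Ma).
In between, by decreasing start age: Ectasian (1400), Jurassic (201.4).
Listing youngest first means reversing that sequence.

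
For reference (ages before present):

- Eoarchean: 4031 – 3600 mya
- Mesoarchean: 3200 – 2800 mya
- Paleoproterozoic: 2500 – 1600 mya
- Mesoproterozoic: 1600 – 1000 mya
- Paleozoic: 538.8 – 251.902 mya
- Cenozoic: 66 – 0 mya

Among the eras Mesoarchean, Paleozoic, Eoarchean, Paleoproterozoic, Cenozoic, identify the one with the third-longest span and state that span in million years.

Mesoarchean, 400 million years

Start − end for each: Mesoarchean 3200 − 2800 = 400; Paleozoic 538.8 − 251.902 = 286.898; Eoarchean 4031 − 3600 = 431; Paleoproterozoic 2500 − 1600 = 900; Cenozoic 66 − 0 = 66.
Ranking these from longest: Paleoproterozoic > Eoarchean > Mesoarchean > Paleozoic > Cenozoic.
Position 3 in that ranking is Mesoarchean, which lasted 400 Myr.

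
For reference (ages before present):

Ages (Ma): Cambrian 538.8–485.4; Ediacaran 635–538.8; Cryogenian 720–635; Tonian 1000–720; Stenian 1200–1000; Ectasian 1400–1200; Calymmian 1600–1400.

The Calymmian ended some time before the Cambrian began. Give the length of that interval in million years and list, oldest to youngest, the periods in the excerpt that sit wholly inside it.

861.2 million years; Ectasian, Stenian, Tonian, Cryogenian, Ediacaran

The Calymmian closes at 1400 Ma and the Cambrian opens at 538.8 Ma, so the interval is 1400 − 538.8 = 861.2 Myr.
A period fits inside if it starts at or after 1400 Ma and ends at or before 538.8 Ma; oldest first that gives Ectasian, Stenian, Tonian, Cryogenian, Ediacaran.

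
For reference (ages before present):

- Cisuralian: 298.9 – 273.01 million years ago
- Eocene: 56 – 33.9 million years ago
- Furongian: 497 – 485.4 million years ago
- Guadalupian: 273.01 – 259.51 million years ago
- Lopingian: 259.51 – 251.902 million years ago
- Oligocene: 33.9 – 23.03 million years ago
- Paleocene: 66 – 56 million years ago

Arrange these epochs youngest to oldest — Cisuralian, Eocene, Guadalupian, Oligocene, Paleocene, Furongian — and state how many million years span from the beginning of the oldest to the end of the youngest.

Oligocene → Eocene → Paleocene → Guadalupian → Cisuralian → Furongian; total span 473.97 Myr

Start ages (Ma): Furongian 497, Cisuralian 298.9, Guadalupian 273.01, Paleocene 66, Eocene 56, Oligocene 33.9.
Ordered youngest to oldest: Oligocene, Eocene, Paleocene, Guadalupian, Cisuralian, Furongian.
Span = 497 − 23.03 = 473.97 Myr.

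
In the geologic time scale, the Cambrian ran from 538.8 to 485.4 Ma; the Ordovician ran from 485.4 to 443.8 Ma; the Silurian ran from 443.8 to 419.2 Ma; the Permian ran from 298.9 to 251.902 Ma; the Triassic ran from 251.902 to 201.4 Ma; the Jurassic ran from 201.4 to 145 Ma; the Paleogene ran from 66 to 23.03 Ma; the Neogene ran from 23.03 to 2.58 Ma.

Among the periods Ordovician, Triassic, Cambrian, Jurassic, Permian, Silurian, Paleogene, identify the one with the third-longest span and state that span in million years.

Triassic, 50.502 million years

Start − end for each: Ordovician 485.4 − 443.8 = 41.6; Triassic 251.902 − 201.4 = 50.502; Cambrian 538.8 − 485.4 = 53.4; Jurassic 201.4 − 145 = 56.4; Permian 298.9 − 251.902 = 46.998; Silurian 443.8 − 419.2 = 24.6; Paleogene 66 − 23.03 = 42.97.
Ranking these from longest: Jurassic > Cambrian > Triassic > Permian > Paleogene > Ordovician > Silurian.
Position 3 in that ranking is Triassic, which lasted 50.502 Myr.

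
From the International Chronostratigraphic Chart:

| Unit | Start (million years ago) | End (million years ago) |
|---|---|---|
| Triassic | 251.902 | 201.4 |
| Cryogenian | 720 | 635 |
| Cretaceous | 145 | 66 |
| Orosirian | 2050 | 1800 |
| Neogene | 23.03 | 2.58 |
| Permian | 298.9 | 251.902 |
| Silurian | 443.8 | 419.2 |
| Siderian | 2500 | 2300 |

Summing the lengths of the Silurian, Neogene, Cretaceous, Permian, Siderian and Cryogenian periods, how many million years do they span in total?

Duration is start − end for each: (443.8 − 419.2) + (23.03 − 2.58) + (145 − 66) + (298.9 − 251.902) + (2500 − 2300) + (720 − 635).
That is 24.6 + 20.45 + 79 + 46.998 + 200 + 85, which totals 456.048 million years.

456.048 million years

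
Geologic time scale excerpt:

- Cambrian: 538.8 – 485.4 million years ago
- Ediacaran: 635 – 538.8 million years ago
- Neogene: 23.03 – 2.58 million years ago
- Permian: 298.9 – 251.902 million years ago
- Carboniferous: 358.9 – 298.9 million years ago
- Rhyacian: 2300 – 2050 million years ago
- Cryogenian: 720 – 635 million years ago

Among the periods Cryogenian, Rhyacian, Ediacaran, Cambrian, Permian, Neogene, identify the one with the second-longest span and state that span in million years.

Durations: Cryogenian 85; Rhyacian 250; Ediacaran 96.2; Cambrian 53.4; Permian 46.998; Neogene 20.45 Myr.
Sorted longest-first: Rhyacian (250), Ediacaran (96.2), Cryogenian (85), Cambrian (53.4), Permian (46.998), Neogene (20.45).
The second longest is Ediacaran at 96.2 Myr.

Ediacaran, 96.2 million years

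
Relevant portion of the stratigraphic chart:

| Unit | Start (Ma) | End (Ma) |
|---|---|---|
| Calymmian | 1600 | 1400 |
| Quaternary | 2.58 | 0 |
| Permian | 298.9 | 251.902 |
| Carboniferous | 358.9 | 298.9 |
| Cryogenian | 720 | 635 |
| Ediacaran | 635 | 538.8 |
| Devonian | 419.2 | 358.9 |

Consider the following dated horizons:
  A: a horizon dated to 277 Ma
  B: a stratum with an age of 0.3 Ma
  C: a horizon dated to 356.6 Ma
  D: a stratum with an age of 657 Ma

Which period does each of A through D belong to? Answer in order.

A — Permian; B — Quaternary; C — Carboniferous; D — Cryogenian

A: 277 Ma lies in 298.9–251.902 Ma, so Permian.
B: 0.3 Ma lies in 2.58–0 Ma, so Quaternary.
C: 356.6 Ma lies in 358.9–298.9 Ma, so Carboniferous.
D: 657 Ma lies in 720–635 Ma, so Cryogenian.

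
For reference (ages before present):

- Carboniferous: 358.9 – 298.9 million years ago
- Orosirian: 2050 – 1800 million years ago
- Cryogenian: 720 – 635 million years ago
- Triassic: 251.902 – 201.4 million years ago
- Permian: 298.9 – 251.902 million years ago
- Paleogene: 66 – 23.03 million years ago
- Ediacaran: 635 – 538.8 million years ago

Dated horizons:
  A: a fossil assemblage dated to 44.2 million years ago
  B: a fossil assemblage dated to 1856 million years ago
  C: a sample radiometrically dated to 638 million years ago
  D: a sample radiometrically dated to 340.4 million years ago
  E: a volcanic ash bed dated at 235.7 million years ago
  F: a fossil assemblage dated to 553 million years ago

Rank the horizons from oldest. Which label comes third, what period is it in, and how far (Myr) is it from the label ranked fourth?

Larger Ma means older, so oldest first: B 1856 > C 638 > F 553 > D 340.4 > E 235.7 > A 44.2.
Counting 3 along gives F (553 Ma); the excerpt puts that inside the Ediacaran, 635–538.8 Ma.
Next in line is D (340.4 Ma), and 553 − 340.4 = 212.6 Myr.

F, in the Ediacaran; 212.6 million years to D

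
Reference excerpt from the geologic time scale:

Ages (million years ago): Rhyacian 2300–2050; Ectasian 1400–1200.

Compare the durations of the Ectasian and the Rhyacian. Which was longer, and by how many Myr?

Ectasian: 1400 − 1200 = 200 Myr.
Rhyacian: 2300 − 2050 = 250 Myr.
Difference: 250 − 200 = 50 Myr, so the Rhyacian was longer.

Rhyacian, by 50 million years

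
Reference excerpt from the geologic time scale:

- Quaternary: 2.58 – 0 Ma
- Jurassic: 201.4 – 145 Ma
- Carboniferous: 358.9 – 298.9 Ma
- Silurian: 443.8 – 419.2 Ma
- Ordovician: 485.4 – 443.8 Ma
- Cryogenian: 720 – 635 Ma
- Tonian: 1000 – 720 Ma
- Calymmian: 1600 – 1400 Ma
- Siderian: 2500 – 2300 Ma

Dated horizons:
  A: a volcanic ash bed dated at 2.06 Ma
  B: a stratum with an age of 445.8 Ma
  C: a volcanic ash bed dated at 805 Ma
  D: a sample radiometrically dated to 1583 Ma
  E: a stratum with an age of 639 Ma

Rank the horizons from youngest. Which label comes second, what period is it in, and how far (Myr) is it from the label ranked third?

B, in the Ordovician; 193.2 million years to E

Smaller Ma means younger, so youngest first: A 2.06 < B 445.8 < E 639 < C 805 < D 1583.
Counting 2 along gives B (445.8 Ma); the excerpt puts that inside the Ordovician, 485.4–443.8 Ma.
Next in line is E (639 Ma), and 639 − 445.8 = 193.2 Myr.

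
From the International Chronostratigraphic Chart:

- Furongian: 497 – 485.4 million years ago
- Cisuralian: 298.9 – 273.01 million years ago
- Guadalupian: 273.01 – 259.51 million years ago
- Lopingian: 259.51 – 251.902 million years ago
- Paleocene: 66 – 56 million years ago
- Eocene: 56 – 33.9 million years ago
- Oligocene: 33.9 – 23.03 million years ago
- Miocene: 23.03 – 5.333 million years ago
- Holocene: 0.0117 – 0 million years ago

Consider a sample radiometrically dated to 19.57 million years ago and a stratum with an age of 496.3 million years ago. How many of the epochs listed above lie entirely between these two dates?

6

The older date is 496.3 Ma and the younger is 19.57 Ma.
Epochs with start < 496.3 and end > 19.57 Ma: Cisuralian (298.9–273.01), Guadalupian (273.01–259.51), Lopingian (259.51–251.902), Paleocene (66–56), Eocene (56–33.9), Oligocene (33.9–23.03).
That is 6 complete epochs.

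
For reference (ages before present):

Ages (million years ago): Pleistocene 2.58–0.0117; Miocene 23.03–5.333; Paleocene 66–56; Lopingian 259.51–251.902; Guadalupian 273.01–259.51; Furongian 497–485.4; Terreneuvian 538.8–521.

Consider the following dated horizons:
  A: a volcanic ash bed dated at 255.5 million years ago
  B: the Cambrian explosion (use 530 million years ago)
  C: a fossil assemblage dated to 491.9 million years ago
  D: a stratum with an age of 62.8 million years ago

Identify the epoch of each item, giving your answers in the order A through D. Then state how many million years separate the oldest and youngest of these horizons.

Match each age against the start–end ranges in the excerpt: A = 255.5 Ma → Lopingian (259.51–251.902); B = 530 Ma → Terreneuvian (538.8–521); C = 491.9 Ma → Furongian (497–485.4); D = 62.8 Ma → Paleocene (66–56).
The largest age is 530 Ma and the smallest is 62.8 Ma; their difference is 467.2 Myr.

A — Lopingian; B — Terreneuvian; C — Furongian; D — Paleocene; span 467.2 million years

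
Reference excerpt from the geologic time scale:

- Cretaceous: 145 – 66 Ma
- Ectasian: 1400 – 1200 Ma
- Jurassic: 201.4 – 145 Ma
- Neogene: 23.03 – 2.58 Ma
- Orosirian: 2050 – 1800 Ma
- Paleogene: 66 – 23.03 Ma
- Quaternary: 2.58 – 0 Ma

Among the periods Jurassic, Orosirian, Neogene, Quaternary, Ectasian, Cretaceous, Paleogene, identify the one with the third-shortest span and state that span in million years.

Durations: Jurassic 56.4; Orosirian 250; Neogene 20.45; Quaternary 2.58; Ectasian 200; Cretaceous 79; Paleogene 42.97 Myr.
Sorted shortest-first: Quaternary (2.58), Neogene (20.45), Paleogene (42.97), Jurassic (56.4), Cretaceous (79), Ectasian (200), Orosirian (250).
The third shortest is Paleogene at 42.97 Myr.

Paleogene, 42.97 million years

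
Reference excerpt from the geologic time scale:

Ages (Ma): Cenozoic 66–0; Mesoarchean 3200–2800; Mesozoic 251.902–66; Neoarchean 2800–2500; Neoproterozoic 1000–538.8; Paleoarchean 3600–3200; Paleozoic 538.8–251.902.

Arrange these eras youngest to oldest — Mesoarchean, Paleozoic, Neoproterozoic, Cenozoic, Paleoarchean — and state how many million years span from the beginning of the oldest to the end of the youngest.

Cenozoic, Paleozoic, Neoproterozoic, Mesoarchean, Paleoarchean; total span 3600 Myr

Start ages (Ma): Paleoarchean 3600, Mesoarchean 3200, Neoproterozoic 1000, Paleozoic 538.8, Cenozoic 66.
Ordered youngest to oldest: Cenozoic, Paleozoic, Neoproterozoic, Mesoarchean, Paleoarchean.
Span = 3600 − 0 = 3600 Myr.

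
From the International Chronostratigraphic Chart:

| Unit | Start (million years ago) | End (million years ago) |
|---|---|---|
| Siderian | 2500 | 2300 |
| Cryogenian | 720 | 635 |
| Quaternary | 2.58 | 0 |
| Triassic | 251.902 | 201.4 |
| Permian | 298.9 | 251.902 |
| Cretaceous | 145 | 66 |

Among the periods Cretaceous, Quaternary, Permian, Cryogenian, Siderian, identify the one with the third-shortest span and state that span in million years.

Cretaceous, 79 million years

Durations: Cretaceous 79; Quaternary 2.58; Permian 46.998; Cryogenian 85; Siderian 200 Myr.
Sorted shortest-first: Quaternary (2.58), Permian (46.998), Cretaceous (79), Cryogenian (85), Siderian (200).
The third shortest is Cretaceous at 79 Myr.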